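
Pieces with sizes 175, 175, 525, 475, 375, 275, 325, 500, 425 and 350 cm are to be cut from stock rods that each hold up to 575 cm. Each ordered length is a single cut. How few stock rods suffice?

8

Total = 525 + 500 + 475 + 425 + 375 + 350 + 325 + 275 + 175 + 175 = 3600 cm.
Lower bound: ⌈3600/575⌉ = 7 stock rods.
A packing using 8 stock rods:
  stock rod 1: 525 = 525
  stock rod 2: 500 = 500
  stock rod 3: 475 = 475
  stock rod 4: 425 = 425
  stock rod 5: 375 + 175 = 550
  stock rod 6: 350 + 175 = 525
  stock rod 7: 325 = 325
  stock rod 8: 275 = 275
No arrangement into 7 stock rods stays within capacity, so 8 is optimal.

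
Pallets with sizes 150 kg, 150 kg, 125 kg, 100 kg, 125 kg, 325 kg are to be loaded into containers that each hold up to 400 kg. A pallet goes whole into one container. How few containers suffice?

Total = 325 + 150 + 150 + 125 + 125 + 100 = 975 kg.
Lower bound: ⌈975/400⌉ = 3 containers.
A packing using 3 containers:
  container 1: 325 = 325
  container 2: 150 + 150 + 100 = 400
  container 3: 125 + 125 = 250
This matches the lower bound, so 3 is optimal.

3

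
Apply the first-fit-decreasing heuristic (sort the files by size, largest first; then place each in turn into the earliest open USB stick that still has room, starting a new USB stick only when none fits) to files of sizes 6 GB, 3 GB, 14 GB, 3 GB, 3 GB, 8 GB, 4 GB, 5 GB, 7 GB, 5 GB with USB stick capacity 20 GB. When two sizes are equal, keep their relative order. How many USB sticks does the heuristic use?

3

Sorted descending: 14, 8, 7, 6, 5, 5, 4, 3, 3, 3.
  14 → USB stick 1 (new)  [load 14/20]
  8 → USB stick 2 (new)  [load 8/20]
  7 → USB stick 2  [load 15/20]
  6 → USB stick 1  [load 20/20]
  5 → USB stick 2  [load 20/20]
  5 → USB stick 3 (new)  [load 5/20]
  4 → USB stick 3  [load 9/20]
  3 → USB stick 3  [load 12/20]
  3 → USB stick 3  [load 15/20]
  3 → USB stick 3  [load 18/20]
3 USB sticks opened.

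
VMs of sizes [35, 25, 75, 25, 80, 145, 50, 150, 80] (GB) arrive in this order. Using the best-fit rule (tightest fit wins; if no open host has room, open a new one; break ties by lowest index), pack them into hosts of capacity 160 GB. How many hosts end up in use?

5

  35 → host 1 (new)  [load 35/160]
  25 → host 1  [load 60/160]
  75 → host 1  [load 135/160]
  25 → host 1  [load 160/160]
  80 → host 2 (new)  [load 80/160]
  145 → host 3 (new)  [load 145/160]
  50 → host 2  [load 130/160]
  150 → host 4 (new)  [load 150/160]
  80 → host 5 (new)  [load 80/160]
5 hosts opened.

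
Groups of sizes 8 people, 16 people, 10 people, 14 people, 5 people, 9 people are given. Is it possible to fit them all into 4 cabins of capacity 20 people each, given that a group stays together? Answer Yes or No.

A valid assignment using 4 cabins:
  cabin 1: 16 = 16
  cabin 2: 14 + 5 = 19
  cabin 3: 10 + 9 = 19
  cabin 4: 8 = 8
Every load is within 20 people, so 4 cabins suffice.

Yes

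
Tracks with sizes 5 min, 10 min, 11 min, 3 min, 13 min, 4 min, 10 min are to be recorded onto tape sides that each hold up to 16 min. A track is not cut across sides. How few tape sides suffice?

4

Total = 13 + 11 + 10 + 10 + 5 + 4 + 3 = 56 min.
Lower bound: ⌈56/16⌉ = 4 tape sides.
A packing using 4 tape sides:
  side 1: 13 + 3 = 16
  side 2: 11 + 5 = 16
  side 3: 10 + 4 = 14
  side 4: 10 = 10
This matches the lower bound, so 4 is optimal.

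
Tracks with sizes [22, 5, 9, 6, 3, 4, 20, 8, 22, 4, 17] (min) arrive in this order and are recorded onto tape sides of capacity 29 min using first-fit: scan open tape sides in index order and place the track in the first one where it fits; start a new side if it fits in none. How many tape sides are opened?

  22 → side 1 (new)  [load 22/29]
  5 → side 1  [load 27/29]
  9 → side 2 (new)  [load 9/29]
  6 → side 2  [load 15/29]
  3 → side 2  [load 18/29]
  4 → side 2  [load 22/29]
  20 → side 3 (new)  [load 20/29]
  8 → side 3  [load 28/29]
  22 → side 4 (new)  [load 22/29]
  4 → side 2  [load 26/29]
  17 → side 5 (new)  [load 17/29]
5 tape sides opened.

5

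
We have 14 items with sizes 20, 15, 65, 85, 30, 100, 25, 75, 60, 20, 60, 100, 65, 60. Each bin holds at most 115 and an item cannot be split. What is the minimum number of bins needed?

9

Total = 100 + 100 + 85 + 75 + 65 + 65 + 60 + 60 + 60 + 30 + 25 + 20 + 20 + 15 = 780.
Lower bound: ⌈780/115⌉ = 7 bins.
Also, 9 items each exceed 115/2, and no two of those can share a bin, so at least 9 bins are needed.
A packing using 9 bins:
  bin 1: 100 + 15 = 115
  bin 2: 100 = 100
  bin 3: 85 + 30 = 115
  bin 4: 75 + 25 = 100
  bin 5: 65 + 20 + 20 = 105
  bin 6: 65 = 65
  bin 7: 60 = 60
  bin 8: 60 = 60
  bin 9: 60 = 60
This matches the lower bound, so 9 is optimal.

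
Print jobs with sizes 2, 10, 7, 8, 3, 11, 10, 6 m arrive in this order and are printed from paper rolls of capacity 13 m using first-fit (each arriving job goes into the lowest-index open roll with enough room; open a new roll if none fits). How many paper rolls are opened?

  2 → roll 1 (new)  [load 2/13]
  10 → roll 1  [load 12/13]
  7 → roll 2 (new)  [load 7/13]
  8 → roll 3 (new)  [load 8/13]
  3 → roll 2  [load 10/13]
  11 → roll 4 (new)  [load 11/13]
  10 → roll 5 (new)  [load 10/13]
  6 → roll 6 (new)  [load 6/13]
6 paper rolls opened.

6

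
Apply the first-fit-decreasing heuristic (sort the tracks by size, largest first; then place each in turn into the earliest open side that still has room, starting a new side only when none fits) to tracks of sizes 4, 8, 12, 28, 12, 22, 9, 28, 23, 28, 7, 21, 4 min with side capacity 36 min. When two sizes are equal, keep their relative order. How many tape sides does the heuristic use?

6

Sorted descending: 28, 28, 28, 23, 22, 21, 12, 12, 9, 8, 7, 4, 4.
  28 → side 1 (new)  [load 28/36]
  28 → side 2 (new)  [load 28/36]
  28 → side 3 (new)  [load 28/36]
  23 → side 4 (new)  [load 23/36]
  22 → side 5 (new)  [load 22/36]
  21 → side 6 (new)  [load 21/36]
  12 → side 4  [load 35/36]
  12 → side 5  [load 34/36]
  9 → side 6  [load 30/36]
  8 → side 1  [load 36/36]
  7 → side 2  [load 35/36]
  4 → side 3  [load 32/36]
  4 → side 3  [load 36/36]
6 tape sides opened.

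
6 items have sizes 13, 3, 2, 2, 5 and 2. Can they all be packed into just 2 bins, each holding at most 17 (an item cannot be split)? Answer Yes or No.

A valid assignment using 2 bins:
  bin 1: 13 + 3 = 16
  bin 2: 5 + 2 + 2 + 2 = 11
Every load is within 17, so 2 bins suffice.

Yes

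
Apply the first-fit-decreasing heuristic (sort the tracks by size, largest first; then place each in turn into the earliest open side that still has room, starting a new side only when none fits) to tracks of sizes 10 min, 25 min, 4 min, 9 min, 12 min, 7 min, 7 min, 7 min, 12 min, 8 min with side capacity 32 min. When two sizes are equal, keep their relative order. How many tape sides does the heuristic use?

Sorted descending: 25, 12, 12, 10, 9, 8, 7, 7, 7, 4.
  25 → side 1 (new)  [load 25/32]
  12 → side 2 (new)  [load 12/32]
  12 → side 2  [load 24/32]
  10 → side 3 (new)  [load 10/32]
  9 → side 3  [load 19/32]
  8 → side 2  [load 32/32]
  7 → side 1  [load 32/32]
  7 → side 3  [load 26/32]
  7 → side 4 (new)  [load 7/32]
  4 → side 3  [load 30/32]
4 tape sides opened.

4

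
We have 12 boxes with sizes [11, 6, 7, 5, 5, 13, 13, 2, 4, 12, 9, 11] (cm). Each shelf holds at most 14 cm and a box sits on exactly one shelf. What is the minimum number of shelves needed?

8

Total = 13 + 13 + 12 + 11 + 11 + 9 + 7 + 6 + 5 + 5 + 4 + 2 = 98 cm.
Lower bound: ⌈98/14⌉ = 7 shelves.
A packing using 8 shelves:
  shelf 1: 13 = 13
  shelf 2: 13 = 13
  shelf 3: 12 + 2 = 14
  shelf 4: 11 = 11
  shelf 5: 11 = 11
  shelf 6: 9 + 5 = 14
  shelf 7: 7 + 6 = 13
  shelf 8: 5 + 4 = 9
No arrangement into 7 shelves stays within capacity, so 8 is optimal.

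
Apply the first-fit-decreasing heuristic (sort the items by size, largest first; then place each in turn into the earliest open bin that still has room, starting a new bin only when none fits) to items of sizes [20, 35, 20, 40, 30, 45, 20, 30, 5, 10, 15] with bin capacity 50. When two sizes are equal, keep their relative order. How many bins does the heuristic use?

Sorted descending: 45, 40, 35, 30, 30, 20, 20, 20, 15, 10, 5.
  45 → bin 1 (new)  [load 45/50]
  40 → bin 2 (new)  [load 40/50]
  35 → bin 3 (new)  [load 35/50]
  30 → bin 4 (new)  [load 30/50]
  30 → bin 5 (new)  [load 30/50]
  20 → bin 4  [load 50/50]
  20 → bin 5  [load 50/50]
  20 → bin 6 (new)  [load 20/50]
  15 → bin 3  [load 50/50]
  10 → bin 2  [load 50/50]
  5 → bin 1  [load 50/50]
6 bins opened.

6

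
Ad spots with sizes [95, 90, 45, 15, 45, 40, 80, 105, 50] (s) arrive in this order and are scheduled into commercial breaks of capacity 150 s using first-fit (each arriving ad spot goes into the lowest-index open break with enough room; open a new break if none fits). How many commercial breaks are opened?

5

  95 → break 1 (new)  [load 95/150]
  90 → break 2 (new)  [load 90/150]
  45 → break 1  [load 140/150]
  15 → break 2  [load 105/150]
  45 → break 2  [load 150/150]
  40 → break 3 (new)  [load 40/150]
  80 → break 3  [load 120/150]
  105 → break 4 (new)  [load 105/150]
  50 → break 5 (new)  [load 50/150]
5 commercial breaks opened.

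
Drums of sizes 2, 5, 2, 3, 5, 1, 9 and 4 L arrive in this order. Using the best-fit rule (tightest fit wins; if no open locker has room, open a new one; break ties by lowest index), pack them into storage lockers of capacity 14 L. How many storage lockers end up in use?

3

  2 → locker 1 (new)  [load 2/14]
  5 → locker 1  [load 7/14]
  2 → locker 1  [load 9/14]
  3 → locker 1  [load 12/14]
  5 → locker 2 (new)  [load 5/14]
  1 → locker 1  [load 13/14]
  9 → locker 2  [load 14/14]
  4 → locker 3 (new)  [load 4/14]
3 storage lockers opened.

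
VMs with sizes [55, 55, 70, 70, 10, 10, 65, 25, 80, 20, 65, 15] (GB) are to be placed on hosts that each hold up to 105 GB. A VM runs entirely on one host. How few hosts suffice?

Total = 80 + 70 + 70 + 65 + 65 + 55 + 55 + 25 + 20 + 15 + 10 + 10 = 540 GB.
Lower bound: ⌈540/105⌉ = 6 hosts.
Also, 7 VMs each exceed 105/2 GB, and no two of those can share a host, so at least 7 hosts are needed.
A packing using 7 hosts:
  host 1: 80 + 25 = 105
  host 2: 70 + 20 + 15 = 105
  host 3: 70 + 10 + 10 = 90
  host 4: 65 = 65
  host 5: 65 = 65
  host 6: 55 = 55
  host 7: 55 = 55
This matches the lower bound, so 7 is optimal.

7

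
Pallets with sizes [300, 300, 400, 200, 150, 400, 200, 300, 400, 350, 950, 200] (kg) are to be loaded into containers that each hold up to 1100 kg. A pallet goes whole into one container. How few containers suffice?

Total = 950 + 400 + 400 + 400 + 350 + 300 + 300 + 300 + 200 + 200 + 200 + 150 = 4150 kg.
Lower bound: ⌈4150/1100⌉ = 4 containers.
A packing using 4 containers:
  container 1: 950 + 150 = 1100
  container 2: 400 + 400 + 300 = 1100
  container 3: 400 + 350 + 300 = 1050
  container 4: 300 + 200 + 200 + 200 = 900
This matches the lower bound, so 4 is optimal.

4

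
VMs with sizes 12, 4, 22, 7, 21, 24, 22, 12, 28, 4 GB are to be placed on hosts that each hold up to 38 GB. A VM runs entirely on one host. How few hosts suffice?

Total = 28 + 24 + 22 + 22 + 21 + 12 + 12 + 7 + 4 + 4 = 156 GB.
Lower bound: ⌈156/38⌉ = 5 hosts.
A packing using 5 hosts:
  host 1: 28 + 7 = 35
  host 2: 24 + 12 = 36
  host 3: 22 + 12 + 4 = 38
  host 4: 22 + 4 = 26
  host 5: 21 = 21
This matches the lower bound, so 5 is optimal.

5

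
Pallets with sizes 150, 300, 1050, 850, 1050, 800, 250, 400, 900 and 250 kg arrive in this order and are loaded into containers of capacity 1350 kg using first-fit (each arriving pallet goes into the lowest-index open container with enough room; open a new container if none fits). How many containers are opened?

  150 → container 1 (new)  [load 150/1350]
  300 → container 1  [load 450/1350]
  1050 → container 2 (new)  [load 1050/1350]
  850 → container 1  [load 1300/1350]
  1050 → container 3 (new)  [load 1050/1350]
  800 → container 4 (new)  [load 800/1350]
  250 → container 2  [load 1300/1350]
  400 → container 4  [load 1200/1350]
  900 → container 5 (new)  [load 900/1350]
  250 → container 3  [load 1300/1350]
5 containers opened.

5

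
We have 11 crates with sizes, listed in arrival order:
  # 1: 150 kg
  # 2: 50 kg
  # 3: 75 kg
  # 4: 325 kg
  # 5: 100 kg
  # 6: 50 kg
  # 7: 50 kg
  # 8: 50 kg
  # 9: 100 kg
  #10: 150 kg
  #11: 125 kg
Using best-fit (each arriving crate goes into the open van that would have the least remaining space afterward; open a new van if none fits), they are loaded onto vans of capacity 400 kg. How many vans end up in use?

4

  150 → van 1 (new)  [load 150/400]
  50 → van 1  [load 200/400]
  75 → van 1  [load 275/400]
  325 → van 2 (new)  [load 325/400]
  100 → van 1  [load 375/400]
  50 → van 2  [load 375/400]
  50 → van 3 (new)  [load 50/400]
  50 → van 3  [load 100/400]
  100 → van 3  [load 200/400]
  150 → van 3  [load 350/400]
  125 → van 4 (new)  [load 125/400]
4 vans opened.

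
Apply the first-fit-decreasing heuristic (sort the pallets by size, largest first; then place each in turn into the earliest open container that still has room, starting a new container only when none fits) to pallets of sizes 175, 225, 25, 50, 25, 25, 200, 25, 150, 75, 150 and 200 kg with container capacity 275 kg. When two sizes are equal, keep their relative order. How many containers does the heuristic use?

6

Sorted descending: 225, 200, 200, 175, 150, 150, 75, 50, 25, 25, 25, 25.
  225 → container 1 (new)  [load 225/275]
  200 → container 2 (new)  [load 200/275]
  200 → container 3 (new)  [load 200/275]
  175 → container 4 (new)  [load 175/275]
  150 → container 5 (new)  [load 150/275]
  150 → container 6 (new)  [load 150/275]
  75 → container 2  [load 275/275]
  50 → container 1  [load 275/275]
  25 → container 3  [load 225/275]
  25 → container 3  [load 250/275]
  25 → container 3  [load 275/275]
  25 → container 4  [load 200/275]
6 containers opened.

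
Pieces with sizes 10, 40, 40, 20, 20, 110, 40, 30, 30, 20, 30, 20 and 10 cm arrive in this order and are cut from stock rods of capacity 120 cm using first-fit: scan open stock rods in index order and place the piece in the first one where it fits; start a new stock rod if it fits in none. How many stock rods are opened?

4

  10 → stock rod 1 (new)  [load 10/120]
  40 → stock rod 1  [load 50/120]
  40 → stock rod 1  [load 90/120]
  20 → stock rod 1  [load 110/120]
  20 → stock rod 2 (new)  [load 20/120]
  110 → stock rod 3 (new)  [load 110/120]
  40 → stock rod 2  [load 60/120]
  30 → stock rod 2  [load 90/120]
  30 → stock rod 2  [load 120/120]
  20 → stock rod 4 (new)  [load 20/120]
  30 → stock rod 4  [load 50/120]
  20 → stock rod 4  [load 70/120]
  10 → stock rod 1  [load 120/120]
4 stock rods opened.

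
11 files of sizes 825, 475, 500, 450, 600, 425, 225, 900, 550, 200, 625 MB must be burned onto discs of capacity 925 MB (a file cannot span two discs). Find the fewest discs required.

Total = 900 + 825 + 625 + 600 + 550 + 500 + 475 + 450 + 425 + 225 + 200 = 5775 MB.
Lower bound: ⌈5775/925⌉ = 7 discs.
A packing using 7 discs:
  disc 1: 900 = 900
  disc 2: 825 = 825
  disc 3: 625 + 225 = 850
  disc 4: 600 + 200 = 800
  disc 5: 550 = 550
  disc 6: 500 + 425 = 925
  disc 7: 475 + 450 = 925
This matches the lower bound, so 7 is optimal.

7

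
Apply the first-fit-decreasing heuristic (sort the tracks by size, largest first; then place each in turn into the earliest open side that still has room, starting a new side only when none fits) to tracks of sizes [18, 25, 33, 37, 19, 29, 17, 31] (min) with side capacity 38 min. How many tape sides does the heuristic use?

Sorted descending: 37, 33, 31, 29, 25, 19, 18, 17.
  37 → side 1 (new)  [load 37/38]
  33 → side 2 (new)  [load 33/38]
  31 → side 3 (new)  [load 31/38]
  29 → side 4 (new)  [load 29/38]
  25 → side 5 (new)  [load 25/38]
  19 → side 6 (new)  [load 19/38]
  18 → side 6  [load 37/38]
  17 → side 7 (new)  [load 17/38]
7 tape sides opened.

7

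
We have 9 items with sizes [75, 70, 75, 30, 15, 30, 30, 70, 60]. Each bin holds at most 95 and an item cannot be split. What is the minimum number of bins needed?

6

Total = 75 + 75 + 70 + 70 + 60 + 30 + 30 + 30 + 15 = 455.
Lower bound: ⌈455/95⌉ = 5 bins.
A packing using 6 bins:
  bin 1: 75 + 15 = 90
  bin 2: 75 = 75
  bin 3: 70 = 70
  bin 4: 70 = 70
  bin 5: 60 + 30 = 90
  bin 6: 30 + 30 = 60
No arrangement into 5 bins stays within capacity, so 6 is optimal.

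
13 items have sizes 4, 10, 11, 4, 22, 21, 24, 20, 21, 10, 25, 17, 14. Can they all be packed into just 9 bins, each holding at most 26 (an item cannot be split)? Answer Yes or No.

A valid assignment using 9 bins:
  bin 1: 25 = 25
  bin 2: 24 = 24
  bin 3: 22 + 4 = 26
  bin 4: 21 + 4 = 25
  bin 5: 21 = 21
  bin 6: 20 = 20
  bin 7: 17 = 17
  bin 8: 14 + 11 = 25
  bin 9: 10 + 10 = 20
Every load is within 26, so 9 bins suffice.

Yes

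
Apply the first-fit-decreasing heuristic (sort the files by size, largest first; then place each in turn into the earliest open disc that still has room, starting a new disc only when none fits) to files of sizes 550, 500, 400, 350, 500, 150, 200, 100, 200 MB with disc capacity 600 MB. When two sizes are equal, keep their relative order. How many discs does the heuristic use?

Sorted descending: 550, 500, 500, 400, 350, 200, 200, 150, 100.
  550 → disc 1 (new)  [load 550/600]
  500 → disc 2 (new)  [load 500/600]
  500 → disc 3 (new)  [load 500/600]
  400 → disc 4 (new)  [load 400/600]
  350 → disc 5 (new)  [load 350/600]
  200 → disc 4  [load 600/600]
  200 → disc 5  [load 550/600]
  150 → disc 6 (new)  [load 150/600]
  100 → disc 2  [load 600/600]
6 discs opened.

6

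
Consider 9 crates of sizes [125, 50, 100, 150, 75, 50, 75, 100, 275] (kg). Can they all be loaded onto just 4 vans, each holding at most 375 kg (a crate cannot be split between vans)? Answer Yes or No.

A valid assignment using 3 vans:
  van 1: 275 + 100 = 375
  van 2: 150 + 125 + 100 = 375
  van 3: 75 + 75 + 50 + 50 = 250
That uses only 3 ≤ 4, so 4 vans are enough.

Yes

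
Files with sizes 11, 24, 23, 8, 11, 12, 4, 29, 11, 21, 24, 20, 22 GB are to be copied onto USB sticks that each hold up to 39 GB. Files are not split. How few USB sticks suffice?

Total = 29 + 24 + 24 + 23 + 22 + 21 + 20 + 12 + 11 + 11 + 11 + 8 + 4 = 220 GB.
Lower bound: ⌈220/39⌉ = 6 USB sticks.
Also, 7 files each exceed 39/2 GB, and no two of those can share a USB stick, so at least 7 USB sticks are needed.
A packing using 7 USB sticks:
  USB stick 1: 29 + 8 = 37
  USB stick 2: 24 + 12 = 36
  USB stick 3: 24 + 11 + 4 = 39
  USB stick 4: 23 + 11 = 34
  USB stick 5: 22 + 11 = 33
  USB stick 6: 21 = 21
  USB stick 7: 20 = 20
This matches the lower bound, so 7 is optimal.

7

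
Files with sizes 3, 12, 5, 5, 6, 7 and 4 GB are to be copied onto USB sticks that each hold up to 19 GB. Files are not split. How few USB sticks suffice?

Total = 12 + 7 + 6 + 5 + 5 + 4 + 3 = 42 GB.
Lower bound: ⌈42/19⌉ = 3 USB sticks.
A packing using 3 USB sticks:
  USB stick 1: 12 + 7 = 19
  USB stick 2: 6 + 5 + 5 + 3 = 19
  USB stick 3: 4 = 4
This matches the lower bound, so 3 is optimal.

3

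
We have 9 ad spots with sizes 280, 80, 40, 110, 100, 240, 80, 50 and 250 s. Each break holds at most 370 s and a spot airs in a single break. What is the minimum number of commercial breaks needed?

Total = 280 + 250 + 240 + 110 + 100 + 80 + 80 + 50 + 40 = 1230 s.
Lower bound: ⌈1230/370⌉ = 4 commercial breaks.
A packing using 4 commercial breaks:
  break 1: 280 + 80 = 360
  break 2: 250 + 110 = 360
  break 3: 240 + 100 = 340
  break 4: 80 + 50 + 40 = 170
This matches the lower bound, so 4 is optimal.

4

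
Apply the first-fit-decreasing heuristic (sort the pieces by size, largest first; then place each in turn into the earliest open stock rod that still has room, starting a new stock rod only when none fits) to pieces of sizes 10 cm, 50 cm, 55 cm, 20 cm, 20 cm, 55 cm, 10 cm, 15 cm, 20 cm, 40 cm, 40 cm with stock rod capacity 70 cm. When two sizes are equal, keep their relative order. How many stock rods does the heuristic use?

Sorted descending: 55, 55, 50, 40, 40, 20, 20, 20, 15, 10, 10.
  55 → stock rod 1 (new)  [load 55/70]
  55 → stock rod 2 (new)  [load 55/70]
  50 → stock rod 3 (new)  [load 50/70]
  40 → stock rod 4 (new)  [load 40/70]
  40 → stock rod 5 (new)  [load 40/70]
  20 → stock rod 3  [load 70/70]
  20 → stock rod 4  [load 60/70]
  20 → stock rod 5  [load 60/70]
  15 → stock rod 1  [load 70/70]
  10 → stock rod 2  [load 65/70]
  10 → stock rod 4  [load 70/70]
5 stock rods opened.

5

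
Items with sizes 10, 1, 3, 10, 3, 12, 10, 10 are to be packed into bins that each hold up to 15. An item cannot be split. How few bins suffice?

Total = 12 + 10 + 10 + 10 + 10 + 3 + 3 + 1 = 59.
Lower bound: ⌈59/15⌉ = 4 bins.
Also, 5 items each exceed 15/2, and no two of those can share a bin, so at least 5 bins are needed.
A packing using 5 bins:
  bin 1: 12 + 3 = 15
  bin 2: 10 + 3 + 1 = 14
  bin 3: 10 = 10
  bin 4: 10 = 10
  bin 5: 10 = 10
This matches the lower bound, so 5 is optimal.

5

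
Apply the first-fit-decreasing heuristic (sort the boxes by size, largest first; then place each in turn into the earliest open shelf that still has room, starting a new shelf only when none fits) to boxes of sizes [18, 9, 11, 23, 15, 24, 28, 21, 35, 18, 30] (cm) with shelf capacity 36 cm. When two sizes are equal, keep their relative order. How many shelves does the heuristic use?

Sorted descending: 35, 30, 28, 24, 23, 21, 18, 18, 15, 11, 9.
  35 → shelf 1 (new)  [load 35/36]
  30 → shelf 2 (new)  [load 30/36]
  28 → shelf 3 (new)  [load 28/36]
  24 → shelf 4 (new)  [load 24/36]
  23 → shelf 5 (new)  [load 23/36]
  21 → shelf 6 (new)  [load 21/36]
  18 → shelf 7 (new)  [load 18/36]
  18 → shelf 7  [load 36/36]
  15 → shelf 6  [load 36/36]
  11 → shelf 4  [load 35/36]
  9 → shelf 5  [load 32/36]
7 shelves opened.

7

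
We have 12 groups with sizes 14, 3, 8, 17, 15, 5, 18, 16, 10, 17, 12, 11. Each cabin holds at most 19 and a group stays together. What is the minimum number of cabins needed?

Total = 18 + 17 + 17 + 16 + 15 + 14 + 12 + 11 + 10 + 8 + 5 + 3 = 146.
Lower bound: ⌈146/19⌉ = 8 cabins.
Also, 9 groups each exceed 19/2, and no two of those can share a cabin, so at least 9 cabins are needed.
A packing using 9 cabins:
  cabin 1: 18 = 18
  cabin 2: 17 = 17
  cabin 3: 17 = 17
  cabin 4: 16 + 3 = 19
  cabin 5: 15 = 15
  cabin 6: 14 + 5 = 19
  cabin 7: 12 = 12
  cabin 8: 11 + 8 = 19
  cabin 9: 10 = 10
This matches the lower bound, so 9 is optimal.

9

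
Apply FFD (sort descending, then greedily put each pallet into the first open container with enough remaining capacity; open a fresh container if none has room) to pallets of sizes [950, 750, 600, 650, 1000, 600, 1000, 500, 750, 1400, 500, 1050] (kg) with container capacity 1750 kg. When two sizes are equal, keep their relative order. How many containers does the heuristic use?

Sorted descending: 1400, 1050, 1000, 1000, 950, 750, 750, 650, 600, 600, 500, 500.
  1400 → container 1 (new)  [load 1400/1750]
  1050 → container 2 (new)  [load 1050/1750]
  1000 → container 3 (new)  [load 1000/1750]
  1000 → container 4 (new)  [load 1000/1750]
  950 → container 5 (new)  [load 950/1750]
  750 → container 3  [load 1750/1750]
  750 → container 4  [load 1750/1750]
  650 → container 2  [load 1700/1750]
  600 → container 5  [load 1550/1750]
  600 → container 6 (new)  [load 600/1750]
  500 → container 6  [load 1100/1750]
  500 → container 6  [load 1600/1750]
6 containers opened.

6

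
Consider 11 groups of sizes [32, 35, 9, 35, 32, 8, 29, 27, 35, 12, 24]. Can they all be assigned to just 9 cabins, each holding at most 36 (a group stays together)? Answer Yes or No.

Yes

A valid assignment using 9 cabins:
  cabin 1: 35 = 35
  cabin 2: 35 = 35
  cabin 3: 35 = 35
  cabin 4: 32 = 32
  cabin 5: 32 = 32
  cabin 6: 29 = 29
  cabin 7: 27 + 9 = 36
  cabin 8: 24 + 12 = 36
  cabin 9: 8 = 8
Every load is within 36, so 9 cabins suffice.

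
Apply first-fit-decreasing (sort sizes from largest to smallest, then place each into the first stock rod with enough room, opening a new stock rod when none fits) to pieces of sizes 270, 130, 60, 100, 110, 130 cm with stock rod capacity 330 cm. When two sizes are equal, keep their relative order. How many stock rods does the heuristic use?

3

Sorted descending: 270, 130, 130, 110, 100, 60.
  270 → stock rod 1 (new)  [load 270/330]
  130 → stock rod 2 (new)  [load 130/330]
  130 → stock rod 2  [load 260/330]
  110 → stock rod 3 (new)  [load 110/330]
  100 → stock rod 3  [load 210/330]
  60 → stock rod 1  [load 330/330]
3 stock rods opened.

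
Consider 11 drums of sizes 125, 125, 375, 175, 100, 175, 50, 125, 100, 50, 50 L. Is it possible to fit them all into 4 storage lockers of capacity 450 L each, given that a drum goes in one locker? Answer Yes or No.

Yes

A valid assignment using 4 storage lockers:
  locker 1: 375 + 50 = 425
  locker 2: 175 + 175 + 100 = 450
  locker 3: 125 + 125 + 125 + 50 = 425
  locker 4: 100 + 50 = 150
Every load is within 450 L, so 4 storage lockers suffice.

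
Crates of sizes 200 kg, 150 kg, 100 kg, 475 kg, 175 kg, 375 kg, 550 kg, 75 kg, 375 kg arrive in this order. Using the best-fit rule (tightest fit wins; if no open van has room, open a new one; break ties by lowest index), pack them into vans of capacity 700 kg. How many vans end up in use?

5

  200 → van 1 (new)  [load 200/700]
  150 → van 1  [load 350/700]
  100 → van 1  [load 450/700]
  475 → van 2 (new)  [load 475/700]
  175 → van 2  [load 650/700]
  375 → van 3 (new)  [load 375/700]
  550 → van 4 (new)  [load 550/700]
  75 → van 4  [load 625/700]
  375 → van 5 (new)  [load 375/700]
5 vans opened.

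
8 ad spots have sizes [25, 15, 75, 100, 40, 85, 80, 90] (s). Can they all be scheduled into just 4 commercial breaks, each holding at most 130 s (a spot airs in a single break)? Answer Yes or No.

Total = 510 s; ⌈510/130⌉ = 4.
5 ad spots each exceed half the capacity and cannot share a break, forcing at least 5 commercial breaks.
At least 5 commercial breaks are required, but only 4 are allowed.

No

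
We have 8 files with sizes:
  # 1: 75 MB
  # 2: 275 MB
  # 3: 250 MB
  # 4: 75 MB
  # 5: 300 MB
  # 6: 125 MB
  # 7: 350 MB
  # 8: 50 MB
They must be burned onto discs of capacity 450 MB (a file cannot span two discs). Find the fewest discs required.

Total = 350 + 300 + 275 + 250 + 125 + 75 + 75 + 50 = 1500 MB.
Lower bound: ⌈1500/450⌉ = 4 discs.
A packing using 4 discs:
  disc 1: 350 + 75 = 425
  disc 2: 300 + 125 = 425
  disc 3: 275 + 75 + 50 = 400
  disc 4: 250 = 250
This matches the lower bound, so 4 is optimal.

4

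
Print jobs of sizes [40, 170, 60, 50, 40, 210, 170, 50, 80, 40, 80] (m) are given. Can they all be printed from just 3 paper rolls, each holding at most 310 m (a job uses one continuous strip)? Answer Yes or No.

Total = 990 m; ⌈990/310⌉ = 4.
At least 4 paper rolls are required, but only 3 are allowed.

No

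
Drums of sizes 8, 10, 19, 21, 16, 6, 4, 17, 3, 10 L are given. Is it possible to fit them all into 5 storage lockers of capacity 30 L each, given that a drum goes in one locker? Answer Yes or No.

A valid assignment using 4 storage lockers:
  locker 1: 21 + 8 = 29
  locker 2: 19 + 10 = 29
  locker 3: 17 + 10 + 3 = 30
  locker 4: 16 + 6 + 4 = 26
That uses only 4 ≤ 5, so 5 storage lockers are enough.

Yes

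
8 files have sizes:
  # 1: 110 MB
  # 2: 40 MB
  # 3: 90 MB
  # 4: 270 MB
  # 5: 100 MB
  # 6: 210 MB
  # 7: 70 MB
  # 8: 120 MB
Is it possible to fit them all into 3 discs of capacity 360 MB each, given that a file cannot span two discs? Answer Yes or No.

Yes

A valid assignment using 3 discs:
  disc 1: 270 + 90 = 360
  disc 2: 210 + 120 = 330
  disc 3: 110 + 100 + 70 + 40 = 320
Every load is within 360 MB, so 3 discs suffice.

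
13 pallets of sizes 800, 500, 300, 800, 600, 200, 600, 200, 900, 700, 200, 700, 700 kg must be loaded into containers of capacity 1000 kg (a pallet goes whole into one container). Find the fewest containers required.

Total = 900 + 800 + 800 + 700 + 700 + 700 + 600 + 600 + 500 + 300 + 200 + 200 + 200 = 7200 kg.
Lower bound: ⌈7200/1000⌉ = 8 containers.
A packing using 9 containers:
  container 1: 900 = 900
  container 2: 800 + 200 = 1000
  container 3: 800 + 200 = 1000
  container 4: 700 + 300 = 1000
  container 5: 700 + 200 = 900
  container 6: 700 = 700
  container 7: 600 = 600
  container 8: 600 = 600
  container 9: 500 = 500
No arrangement into 8 containers stays within capacity, so 9 is optimal.

9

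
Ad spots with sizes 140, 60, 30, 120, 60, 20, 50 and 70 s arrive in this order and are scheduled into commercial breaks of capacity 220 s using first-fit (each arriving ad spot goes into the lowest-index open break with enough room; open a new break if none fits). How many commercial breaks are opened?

  140 → break 1 (new)  [load 140/220]
  60 → break 1  [load 200/220]
  30 → break 2 (new)  [load 30/220]
  120 → break 2  [load 150/220]
  60 → break 2  [load 210/220]
  20 → break 1  [load 220/220]
  50 → break 3 (new)  [load 50/220]
  70 → break 3  [load 120/220]
3 commercial breaks opened.

3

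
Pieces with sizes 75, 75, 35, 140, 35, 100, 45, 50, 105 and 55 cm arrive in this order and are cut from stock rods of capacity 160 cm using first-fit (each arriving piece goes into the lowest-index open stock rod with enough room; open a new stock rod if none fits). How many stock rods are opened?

5

  75 → stock rod 1 (new)  [load 75/160]
  75 → stock rod 1  [load 150/160]
  35 → stock rod 2 (new)  [load 35/160]
  140 → stock rod 3 (new)  [load 140/160]
  35 → stock rod 2  [load 70/160]
  100 → stock rod 4 (new)  [load 100/160]
  45 → stock rod 2  [load 115/160]
  50 → stock rod 4  [load 150/160]
  105 → stock rod 5 (new)  [load 105/160]
  55 → stock rod 5  [load 160/160]
5 stock rods opened.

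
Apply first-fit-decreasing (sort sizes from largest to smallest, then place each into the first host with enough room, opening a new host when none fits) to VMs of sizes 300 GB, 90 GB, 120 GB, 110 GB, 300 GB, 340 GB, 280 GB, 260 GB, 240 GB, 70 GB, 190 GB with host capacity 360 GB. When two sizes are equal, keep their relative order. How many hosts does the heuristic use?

7

Sorted descending: 340, 300, 300, 280, 260, 240, 190, 120, 110, 90, 70.
  340 → host 1 (new)  [load 340/360]
  300 → host 2 (new)  [load 300/360]
  300 → host 3 (new)  [load 300/360]
  280 → host 4 (new)  [load 280/360]
  260 → host 5 (new)  [load 260/360]
  240 → host 6 (new)  [load 240/360]
  190 → host 7 (new)  [load 190/360]
  120 → host 6  [load 360/360]
  110 → host 7  [load 300/360]
  90 → host 5  [load 350/360]
  70 → host 4  [load 350/360]
7 hosts opened.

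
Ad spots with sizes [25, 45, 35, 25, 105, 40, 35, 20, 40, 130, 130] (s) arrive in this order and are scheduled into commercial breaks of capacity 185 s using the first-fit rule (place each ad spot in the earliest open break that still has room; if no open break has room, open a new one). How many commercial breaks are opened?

4

  25 → break 1 (new)  [load 25/185]
  45 → break 1  [load 70/185]
  35 → break 1  [load 105/185]
  25 → break 1  [load 130/185]
  105 → break 2 (new)  [load 105/185]
  40 → break 1  [load 170/185]
  35 → break 2  [load 140/185]
  20 → break 2  [load 160/185]
  40 → break 3 (new)  [load 40/185]
  130 → break 3  [load 170/185]
  130 → break 4 (new)  [load 130/185]
4 commercial breaks opened.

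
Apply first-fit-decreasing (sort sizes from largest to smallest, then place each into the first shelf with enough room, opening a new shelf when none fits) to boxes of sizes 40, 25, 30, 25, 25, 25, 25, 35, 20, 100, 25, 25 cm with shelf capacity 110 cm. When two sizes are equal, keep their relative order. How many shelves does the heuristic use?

4

Sorted descending: 100, 40, 35, 30, 25, 25, 25, 25, 25, 25, 25, 20.
  100 → shelf 1 (new)  [load 100/110]
  40 → shelf 2 (new)  [load 40/110]
  35 → shelf 2  [load 75/110]
  30 → shelf 2  [load 105/110]
  25 → shelf 3 (new)  [load 25/110]
  25 → shelf 3  [load 50/110]
  25 → shelf 3  [load 75/110]
  25 → shelf 3  [load 100/110]
  25 → shelf 4 (new)  [load 25/110]
  25 → shelf 4  [load 50/110]
  25 → shelf 4  [load 75/110]
  20 → shelf 4  [load 95/110]
4 shelves opened.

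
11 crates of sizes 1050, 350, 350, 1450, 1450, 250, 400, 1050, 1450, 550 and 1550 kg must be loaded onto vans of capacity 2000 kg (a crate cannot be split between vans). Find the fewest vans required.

Total = 1550 + 1450 + 1450 + 1450 + 1050 + 1050 + 550 + 400 + 350 + 350 + 250 = 9900 kg.
Lower bound: ⌈9900/2000⌉ = 5 vans.
Also, 6 crates each exceed 1000 kg, and no two of those can share a van, so at least 6 vans are needed.
A packing using 6 vans:
  van 1: 1550 + 400 = 1950
  van 2: 1450 + 550 = 2000
  van 3: 1450 + 350 = 1800
  van 4: 1450 + 350 = 1800
  van 5: 1050 + 250 = 1300
  van 6: 1050 = 1050
This matches the lower bound, so 6 is optimal.

6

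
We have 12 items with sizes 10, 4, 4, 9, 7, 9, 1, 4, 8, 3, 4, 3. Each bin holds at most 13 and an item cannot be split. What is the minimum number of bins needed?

6

Total = 10 + 9 + 9 + 8 + 7 + 4 + 4 + 4 + 4 + 3 + 3 + 1 = 66.
Lower bound: ⌈66/13⌉ = 6 bins.
A packing using 6 bins:
  bin 1: 10 + 3 = 13
  bin 2: 9 + 4 = 13
  bin 3: 9 + 4 = 13
  bin 4: 8 + 4 + 1 = 13
  bin 5: 7 + 4 = 11
  bin 6: 3 = 3
This matches the lower bound, so 6 is optimal.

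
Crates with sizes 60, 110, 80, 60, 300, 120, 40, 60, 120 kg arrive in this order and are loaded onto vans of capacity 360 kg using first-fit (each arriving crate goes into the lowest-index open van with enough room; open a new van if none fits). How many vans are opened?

3

  60 → van 1 (new)  [load 60/360]
  110 → van 1  [load 170/360]
  80 → van 1  [load 250/360]
  60 → van 1  [load 310/360]
  300 → van 2 (new)  [load 300/360]
  120 → van 3 (new)  [load 120/360]
  40 → van 1  [load 350/360]
  60 → van 2  [load 360/360]
  120 → van 3  [load 240/360]
3 vans opened.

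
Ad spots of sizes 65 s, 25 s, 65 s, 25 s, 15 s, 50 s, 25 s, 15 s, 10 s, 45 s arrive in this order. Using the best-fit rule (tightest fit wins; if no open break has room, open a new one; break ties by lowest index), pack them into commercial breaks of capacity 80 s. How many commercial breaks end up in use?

  65 → break 1 (new)  [load 65/80]
  25 → break 2 (new)  [load 25/80]
  65 → break 3 (new)  [load 65/80]
  25 → break 2  [load 50/80]
  15 → break 1  [load 80/80]
  50 → break 4 (new)  [load 50/80]
  25 → break 2  [load 75/80]
  15 → break 3  [load 80/80]
  10 → break 4  [load 60/80]
  45 → break 5 (new)  [load 45/80]
5 commercial breaks opened.

5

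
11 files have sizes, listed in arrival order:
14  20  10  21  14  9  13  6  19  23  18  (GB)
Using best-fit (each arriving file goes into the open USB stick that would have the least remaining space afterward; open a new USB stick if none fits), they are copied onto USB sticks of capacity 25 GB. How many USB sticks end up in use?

8

  14 → USB stick 1 (new)  [load 14/25]
  20 → USB stick 2 (new)  [load 20/25]
  10 → USB stick 1  [load 24/25]
  21 → USB stick 3 (new)  [load 21/25]
  14 → USB stick 4 (new)  [load 14/25]
  9 → USB stick 4  [load 23/25]
  13 → USB stick 5 (new)  [load 13/25]
  6 → USB stick 5  [load 19/25]
  19 → USB stick 6 (new)  [load 19/25]
  23 → USB stick 7 (new)  [load 23/25]
  18 → USB stick 8 (new)  [load 18/25]
8 USB sticks opened.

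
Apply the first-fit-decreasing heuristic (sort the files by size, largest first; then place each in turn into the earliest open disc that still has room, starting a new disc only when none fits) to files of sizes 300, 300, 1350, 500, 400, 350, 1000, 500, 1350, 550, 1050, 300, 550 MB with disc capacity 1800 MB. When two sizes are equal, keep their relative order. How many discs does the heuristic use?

Sorted descending: 1350, 1350, 1050, 1000, 550, 550, 500, 500, 400, 350, 300, 300, 300.
  1350 → disc 1 (new)  [load 1350/1800]
  1350 → disc 2 (new)  [load 1350/1800]
  1050 → disc 3 (new)  [load 1050/1800]
  1000 → disc 4 (new)  [load 1000/1800]
  550 → disc 3  [load 1600/1800]
  550 → disc 4  [load 1550/1800]
  500 → disc 5 (new)  [load 500/1800]
  500 → disc 5  [load 1000/1800]
  400 → disc 1  [load 1750/1800]
  350 → disc 2  [load 1700/1800]
  300 → disc 5  [load 1300/1800]
  300 → disc 5  [load 1600/1800]
  300 → disc 6 (new)  [load 300/1800]
6 discs opened.

6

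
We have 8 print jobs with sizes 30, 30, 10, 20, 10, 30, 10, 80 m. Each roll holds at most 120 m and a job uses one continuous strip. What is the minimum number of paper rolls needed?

2

Total = 80 + 30 + 30 + 30 + 20 + 10 + 10 + 10 = 220 m.
Lower bound: ⌈220/120⌉ = 2 paper rolls.
A packing using 2 paper rolls:
  roll 1: 80 + 30 + 10 = 120
  roll 2: 30 + 30 + 20 + 10 + 10 = 100
This matches the lower bound, so 2 is optimal.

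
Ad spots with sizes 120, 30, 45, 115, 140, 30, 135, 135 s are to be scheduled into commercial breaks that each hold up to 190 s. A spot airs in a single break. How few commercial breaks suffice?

Total = 140 + 135 + 135 + 120 + 115 + 45 + 30 + 30 = 750 s.
Lower bound: ⌈750/190⌉ = 4 commercial breaks.
Also, 5 ad spots each exceed 95 s, and no two of those can share a break, so at least 5 commercial breaks are needed.
A packing using 5 commercial breaks:
  break 1: 140 + 45 = 185
  break 2: 135 + 30 = 165
  break 3: 135 + 30 = 165
  break 4: 120 = 120
  break 5: 115 = 115
This matches the lower bound, so 5 is optimal.

5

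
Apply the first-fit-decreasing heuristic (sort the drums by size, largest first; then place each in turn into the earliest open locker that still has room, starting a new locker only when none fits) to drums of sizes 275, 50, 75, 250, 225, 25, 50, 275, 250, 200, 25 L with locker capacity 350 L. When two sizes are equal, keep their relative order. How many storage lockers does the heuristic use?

6

Sorted descending: 275, 275, 250, 250, 225, 200, 75, 50, 50, 25, 25.
  275 → locker 1 (new)  [load 275/350]
  275 → locker 2 (new)  [load 275/350]
  250 → locker 3 (new)  [load 250/350]
  250 → locker 4 (new)  [load 250/350]
  225 → locker 5 (new)  [load 225/350]
  200 → locker 6 (new)  [load 200/350]
  75 → locker 1  [load 350/350]
  50 → locker 2  [load 325/350]
  50 → locker 3  [load 300/350]
  25 → locker 2  [load 350/350]
  25 → locker 3  [load 325/350]
6 storage lockers opened.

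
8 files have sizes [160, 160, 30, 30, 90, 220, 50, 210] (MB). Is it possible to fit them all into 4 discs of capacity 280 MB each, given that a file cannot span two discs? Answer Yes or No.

Yes

A valid assignment using 4 discs:
  disc 1: 220 + 50 = 270
  disc 2: 210 + 30 + 30 = 270
  disc 3: 160 + 90 = 250
  disc 4: 160 = 160
Every load is within 280 MB, so 4 discs suffice.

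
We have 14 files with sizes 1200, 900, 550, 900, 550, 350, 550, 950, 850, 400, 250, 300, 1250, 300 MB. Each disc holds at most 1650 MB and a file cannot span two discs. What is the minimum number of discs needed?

6

Total = 1250 + 1200 + 950 + 900 + 900 + 850 + 550 + 550 + 550 + 400 + 350 + 300 + 300 + 250 = 9300 MB.
Lower bound: ⌈9300/1650⌉ = 6 discs.
A packing using 6 discs:
  disc 1: 1250 + 400 = 1650
  disc 2: 1200 + 350 = 1550
  disc 3: 950 + 550 = 1500
  disc 4: 900 + 550 = 1450
  disc 5: 900 + 300 + 300 = 1500
  disc 6: 850 + 550 + 250 = 1650
This matches the lower bound, so 6 is optimal.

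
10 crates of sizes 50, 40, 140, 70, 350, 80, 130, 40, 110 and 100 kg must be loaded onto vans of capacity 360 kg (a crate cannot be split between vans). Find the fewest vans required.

4

Total = 350 + 140 + 130 + 110 + 100 + 80 + 70 + 50 + 40 + 40 = 1110 kg.
Lower bound: ⌈1110/360⌉ = 4 vans.
A packing using 4 vans:
  van 1: 350 = 350
  van 2: 140 + 130 + 80 = 350
  van 3: 110 + 100 + 70 + 50 = 330
  van 4: 40 + 40 = 80
This matches the lower bound, so 4 is optimal.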